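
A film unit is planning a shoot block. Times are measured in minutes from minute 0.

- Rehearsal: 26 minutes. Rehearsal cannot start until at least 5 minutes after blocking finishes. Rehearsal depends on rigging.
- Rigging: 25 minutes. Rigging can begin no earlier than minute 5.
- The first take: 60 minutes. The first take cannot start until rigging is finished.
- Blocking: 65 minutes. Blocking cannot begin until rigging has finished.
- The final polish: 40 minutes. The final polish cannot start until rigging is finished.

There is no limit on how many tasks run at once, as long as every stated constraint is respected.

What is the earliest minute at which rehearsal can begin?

After its own release at minute 5, rigging can start at minute 5 and finishes at minute 30.
Blocking cannot begin until rigging (finishes minute 30). It runs from minute 30 to 30 + 65 = minute 95.
Rehearsal waits on blocking (finishes minute 95, plus 5-minute gap → minute 100); rigging (finishes minute 30). The latest of these is minute 100, which is the earliest rehearsal can start.

100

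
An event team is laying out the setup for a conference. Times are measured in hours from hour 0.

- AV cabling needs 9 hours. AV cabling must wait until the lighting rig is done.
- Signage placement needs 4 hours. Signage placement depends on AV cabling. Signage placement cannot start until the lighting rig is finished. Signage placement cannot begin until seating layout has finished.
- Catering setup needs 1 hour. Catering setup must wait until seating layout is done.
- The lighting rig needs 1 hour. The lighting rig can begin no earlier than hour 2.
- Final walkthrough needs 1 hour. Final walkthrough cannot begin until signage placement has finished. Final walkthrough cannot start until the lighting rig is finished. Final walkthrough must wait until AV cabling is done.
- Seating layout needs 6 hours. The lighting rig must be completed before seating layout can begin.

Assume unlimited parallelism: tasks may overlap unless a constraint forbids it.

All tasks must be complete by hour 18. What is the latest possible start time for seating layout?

7

Nothing follows final walkthrough; the deadline of hour 18 is its only limit. It must start by 18 − 1 = hour 17.
Since final walkthrough (must start by hour 17) depends on it, signage placement must finish by hour 17. Backing off its 4-hour duration gives a latest start of hour 13.
Catering setup has no dependents, so it just needs to finish by hour 18. Starting by 18 − 1 = hour 17 achieves that.
Seating layout must finish in time for signage placement (must start by hour 13); catering setup (must start by hour 17). The tightest is hour 13, so seating layout must start by 13 − 6 = hour 7.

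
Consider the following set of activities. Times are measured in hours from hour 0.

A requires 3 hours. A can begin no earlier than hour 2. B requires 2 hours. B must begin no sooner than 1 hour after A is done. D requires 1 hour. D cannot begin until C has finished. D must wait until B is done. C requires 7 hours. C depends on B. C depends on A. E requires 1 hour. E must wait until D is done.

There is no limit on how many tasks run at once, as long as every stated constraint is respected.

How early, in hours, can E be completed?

17

A cannot begin until its own release at hour 2. It runs from hour 2 to 2 + 3 = hour 5.
After A (finishes hour 5, plus 1-hour gap → hour 6), B can start at hour 6 and finishes at hour 8.
For C: B (finishes hour 8); A (finishes hour 5). Taking the maximum gives a start of hour 8, and it finishes at 8 + 7 = hour 15.
D has to wait for C (finishes hour 15); B (finishes hour 8). The latest of these is hour 15, so D runs hour 15 to 15 + 1 = hour 16.
E cannot begin until D (finishes hour 16). It runs from hour 16 to 16 + 1 = hour 17.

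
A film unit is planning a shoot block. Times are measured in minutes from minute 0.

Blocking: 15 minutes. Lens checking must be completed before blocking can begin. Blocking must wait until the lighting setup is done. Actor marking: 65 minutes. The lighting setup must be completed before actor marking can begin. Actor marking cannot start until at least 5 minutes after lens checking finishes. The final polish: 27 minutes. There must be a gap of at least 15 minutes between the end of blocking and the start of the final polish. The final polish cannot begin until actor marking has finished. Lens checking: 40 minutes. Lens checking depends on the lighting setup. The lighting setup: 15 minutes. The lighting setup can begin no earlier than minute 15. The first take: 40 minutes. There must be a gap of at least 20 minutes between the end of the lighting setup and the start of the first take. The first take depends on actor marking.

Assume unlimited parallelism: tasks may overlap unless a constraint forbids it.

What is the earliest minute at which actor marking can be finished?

The lighting setup waits on its own release at minute 15, so it starts at minute 15 and finishes at 15 + 15 = minute 30.
After the lighting setup (finishes minute 30), lens checking can start at minute 30 and finishes at minute 70.
Actor marking has to wait for the lighting setup (finishes minute 30); lens checking (finishes minute 70, plus 5-minute gap → minute 75). The latest of these is minute 75, so actor marking runs minute 75 to 75 + 65 = minute 140.

140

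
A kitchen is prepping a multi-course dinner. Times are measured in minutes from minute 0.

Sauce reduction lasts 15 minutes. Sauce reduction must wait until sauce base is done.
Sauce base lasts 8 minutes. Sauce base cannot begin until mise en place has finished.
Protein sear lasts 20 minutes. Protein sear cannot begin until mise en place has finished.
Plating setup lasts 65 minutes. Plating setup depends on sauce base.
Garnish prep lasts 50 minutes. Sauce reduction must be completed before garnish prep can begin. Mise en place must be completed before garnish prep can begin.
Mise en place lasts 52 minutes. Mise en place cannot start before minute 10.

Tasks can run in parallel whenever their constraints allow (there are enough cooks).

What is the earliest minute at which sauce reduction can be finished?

85

Mise en place cannot begin until its own release at minute 10. It runs from minute 10 to 10 + 52 = minute 62.
After mise en place (finishes minute 62), sauce base can start at minute 62 and finishes at minute 70.
Sauce reduction waits on sauce base (finishes minute 70), so it starts at minute 70 and finishes at 70 + 15 = minute 85.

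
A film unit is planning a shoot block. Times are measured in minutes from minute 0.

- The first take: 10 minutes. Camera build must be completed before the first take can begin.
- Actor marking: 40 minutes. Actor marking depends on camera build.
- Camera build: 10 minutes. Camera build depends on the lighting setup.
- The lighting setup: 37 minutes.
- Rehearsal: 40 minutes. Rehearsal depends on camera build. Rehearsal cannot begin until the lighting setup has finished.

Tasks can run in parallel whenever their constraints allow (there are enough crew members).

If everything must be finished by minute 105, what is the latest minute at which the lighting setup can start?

18

Actor marking has no dependents, so it just needs to finish by minute 105. Starting by 105 − 40 = minute 65 achieves that.
Rehearsal must finish by minute 105; it takes 40 minutes, so it must start by 105 − 40 = minute 65.
Nothing follows the first take; the deadline of minute 105 is its only limit. It must start by 105 − 10 = minute 95.
Camera build feeds actor marking (must start by minute 65); rehearsal (must start by minute 65); the first take (must start by minute 95). Taking the minimum, camera build must finish by minute 65 and start by 65 − 10 = minute 55.
The lighting setup must finish in time for camera build (must start by minute 55); rehearsal (must start by minute 65). The tightest is minute 55, so the lighting setup must start by 55 − 37 = minute 18.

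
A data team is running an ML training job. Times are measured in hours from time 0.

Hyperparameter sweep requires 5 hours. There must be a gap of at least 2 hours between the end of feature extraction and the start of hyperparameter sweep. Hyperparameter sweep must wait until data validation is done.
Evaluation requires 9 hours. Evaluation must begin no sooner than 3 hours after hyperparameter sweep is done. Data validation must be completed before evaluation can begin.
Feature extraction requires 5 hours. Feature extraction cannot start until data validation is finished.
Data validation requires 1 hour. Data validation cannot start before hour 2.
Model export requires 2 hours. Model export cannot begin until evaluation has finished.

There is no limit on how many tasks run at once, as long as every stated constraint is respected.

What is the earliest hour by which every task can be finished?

After its own release at hour 2, data validation can start at hour 2 and finishes at hour 3.
After data validation (finishes hour 3), feature extraction can start at hour 3 and finishes at hour 8.
Hyperparameter sweep needs all of feature extraction (finishes hour 8, plus 2-hour gap → hour 10); data validation (finishes hour 3). That puts its earliest start at hour 10; it finishes at 10 + 5 = hour 15.
For evaluation: hyperparameter sweep (finishes hour 15, plus 3-hour gap → hour 18); data validation (finishes hour 3). Taking the maximum gives a start of hour 18, and it finishes at 18 + 9 = hour 27.
After evaluation (finishes hour 27), model export can start at hour 27 and finishes at hour 29.
All tasks are finished once the last one completes. Finish times: Data validation at 3, Feature extraction at 8, Hyperparameter sweep at 15, Evaluation at 27, Model export at 29. The latest is hour 29.

29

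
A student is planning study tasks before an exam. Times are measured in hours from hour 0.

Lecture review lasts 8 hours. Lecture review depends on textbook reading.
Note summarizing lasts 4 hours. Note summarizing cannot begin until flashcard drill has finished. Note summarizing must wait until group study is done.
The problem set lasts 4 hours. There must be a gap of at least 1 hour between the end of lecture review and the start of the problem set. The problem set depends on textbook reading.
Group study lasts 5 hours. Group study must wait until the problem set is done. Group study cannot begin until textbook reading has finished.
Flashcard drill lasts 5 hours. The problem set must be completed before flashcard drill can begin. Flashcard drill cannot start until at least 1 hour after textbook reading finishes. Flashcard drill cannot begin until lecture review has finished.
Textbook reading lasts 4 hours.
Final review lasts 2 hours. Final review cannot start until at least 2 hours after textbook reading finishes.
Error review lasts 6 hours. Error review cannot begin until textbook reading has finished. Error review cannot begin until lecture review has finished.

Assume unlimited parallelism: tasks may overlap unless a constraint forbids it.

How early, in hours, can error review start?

12

Textbook reading has no prerequisites, so it starts at hour 0 and finishes at hour 4.
After textbook reading (finishes hour 4), lecture review can start at hour 4 and finishes at hour 12.
Error review waits on textbook reading (finishes hour 4); lecture review (finishes hour 12). The latest of these is hour 12, which is the earliest error review can start.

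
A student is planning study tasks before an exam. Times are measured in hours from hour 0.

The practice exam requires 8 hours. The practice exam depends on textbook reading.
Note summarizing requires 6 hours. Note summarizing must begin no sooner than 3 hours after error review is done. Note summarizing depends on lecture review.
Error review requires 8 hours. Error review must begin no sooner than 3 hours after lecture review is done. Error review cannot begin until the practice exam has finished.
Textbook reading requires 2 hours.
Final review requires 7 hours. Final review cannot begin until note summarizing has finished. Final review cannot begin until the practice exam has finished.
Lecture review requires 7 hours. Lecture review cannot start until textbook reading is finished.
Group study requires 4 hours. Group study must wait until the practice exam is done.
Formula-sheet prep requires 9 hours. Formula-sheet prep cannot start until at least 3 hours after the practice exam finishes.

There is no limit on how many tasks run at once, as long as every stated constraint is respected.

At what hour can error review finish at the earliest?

Textbook reading can start immediately at hour 0; it finishes at hour 2.
The practice exam waits on textbook reading (finishes hour 2), so it starts at hour 2 and finishes at 2 + 8 = hour 10.
After textbook reading (finishes hour 2), lecture review can start at hour 2 and finishes at hour 9.
Error review has to wait for lecture review (finishes hour 9, plus 3-hour gap → hour 12); the practice exam (finishes hour 10). The latest of these is hour 12, so error review runs hour 12 to 12 + 8 = hour 20.

20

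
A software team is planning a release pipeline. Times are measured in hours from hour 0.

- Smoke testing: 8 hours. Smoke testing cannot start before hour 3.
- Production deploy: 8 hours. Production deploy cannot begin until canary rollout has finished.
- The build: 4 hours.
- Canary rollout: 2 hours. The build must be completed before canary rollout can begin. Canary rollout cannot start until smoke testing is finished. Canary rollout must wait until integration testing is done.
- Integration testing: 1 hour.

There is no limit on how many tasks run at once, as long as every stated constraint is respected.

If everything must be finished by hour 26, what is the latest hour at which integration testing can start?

15

Production deploy must finish by hour 26; it takes 8 hours, so it must start by 26 − 8 = hour 18.
Canary rollout feeds into production deploy (must start by hour 18); so canary rollout must finish by hour 18 and therefore start by hour 16.
Integration testing has to be done before canary rollout (must start by hour 16). That means finishing by hour 16, i.e. starting by 16 − 1 = hour 15.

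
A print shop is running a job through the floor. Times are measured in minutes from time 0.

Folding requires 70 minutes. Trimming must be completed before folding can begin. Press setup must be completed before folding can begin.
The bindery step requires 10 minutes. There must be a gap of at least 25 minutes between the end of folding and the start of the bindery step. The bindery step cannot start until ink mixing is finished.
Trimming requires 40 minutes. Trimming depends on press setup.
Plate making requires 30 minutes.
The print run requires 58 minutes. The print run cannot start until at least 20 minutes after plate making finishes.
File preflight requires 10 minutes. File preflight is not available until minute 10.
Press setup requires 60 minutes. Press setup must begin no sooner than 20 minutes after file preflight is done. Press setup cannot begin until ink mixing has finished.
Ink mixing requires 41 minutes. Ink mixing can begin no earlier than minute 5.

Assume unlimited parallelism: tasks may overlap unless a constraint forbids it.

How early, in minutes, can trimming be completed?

Ink mixing cannot begin until its own release at minute 5. It runs from minute 5 to 5 + 41 = minute 46.
File preflight waits on its own release at minute 10, so it starts at minute 10 and finishes at 10 + 10 = minute 20.
Press setup cannot start until file preflight (finishes minute 20, plus 20-minute gap → minute 40); ink mixing (finishes minute 46). The controlling bound is minute 46, so press setup finishes at 46 + 60 = minute 106.
After press setup (finishes minute 106), trimming can start at minute 106 and finishes at minute 146.

146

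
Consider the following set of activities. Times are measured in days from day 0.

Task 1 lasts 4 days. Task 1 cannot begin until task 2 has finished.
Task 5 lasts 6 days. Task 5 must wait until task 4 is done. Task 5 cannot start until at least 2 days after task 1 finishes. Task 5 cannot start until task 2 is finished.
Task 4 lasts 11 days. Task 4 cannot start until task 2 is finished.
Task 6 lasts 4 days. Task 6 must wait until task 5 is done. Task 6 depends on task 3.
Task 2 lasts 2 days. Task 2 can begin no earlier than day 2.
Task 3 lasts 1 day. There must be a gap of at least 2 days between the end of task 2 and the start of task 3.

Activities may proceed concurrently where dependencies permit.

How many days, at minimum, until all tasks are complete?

25

Task 2 waits on its own release at day 2, so it starts at day 2 and finishes at 2 + 2 = day 4.
Task 4 cannot begin until task 2 (finishes day 4). It runs from day 4 to 4 + 11 = day 15.
After task 2 (finishes day 4, plus 2-day gap → day 6), task 3 can start at day 6 and finishes at day 7.
Task 1 cannot begin until task 2 (finishes day 4). It runs from day 4 to 4 + 4 = day 8.
For task 5: task 4 (finishes day 15); task 1 (finishes day 8, plus 2-day gap → day 10); task 2 (finishes day 4). Taking the maximum gives a start of day 15, and it finishes at 15 + 6 = day 21.
Task 6 has to wait for task 5 (finishes day 21); task 3 (finishes day 7). The latest of these is day 21, so task 6 runs day 21 to 21 + 4 = day 25.
All tasks are finished once the last one completes. Finish times: Task 1 at 8, Task 2 at 4, Task 3 at 7, Task 4 at 15, Task 5 at 21, Task 6 at 25. The latest is day 25.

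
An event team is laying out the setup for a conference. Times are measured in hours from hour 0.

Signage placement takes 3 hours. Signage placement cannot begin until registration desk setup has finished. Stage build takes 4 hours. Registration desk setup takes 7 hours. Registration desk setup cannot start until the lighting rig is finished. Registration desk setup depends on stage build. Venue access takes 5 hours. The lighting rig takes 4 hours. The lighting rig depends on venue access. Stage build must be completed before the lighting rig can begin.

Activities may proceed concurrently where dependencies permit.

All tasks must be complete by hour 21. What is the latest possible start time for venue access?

2

To finish by hour 21, signage placement (duration 3) must start no later than hour 18.
Registration desk setup must finish before signage placement (must start by hour 18). With a 7-hour duration, registration desk setup must start by 18 − 7 = hour 11.
The lighting rig must finish before registration desk setup (must start by hour 11). With a 4-hour duration, the lighting rig must start by 11 − 4 = hour 7.
Venue access must finish before the lighting rig (must start by hour 7). With a 5-hour duration, venue access must start by 7 − 5 = hour 2.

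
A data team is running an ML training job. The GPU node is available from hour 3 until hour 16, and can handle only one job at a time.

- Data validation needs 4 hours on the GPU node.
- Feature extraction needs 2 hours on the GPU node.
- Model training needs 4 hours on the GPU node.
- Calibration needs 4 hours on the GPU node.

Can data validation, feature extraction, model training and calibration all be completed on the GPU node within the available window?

The GPU node window is 16 − 3 = 13 hours.
Running back to back, the jobs need 4 + 2 + 4 + 4 = 14 hours on the GPU node.
Since 14 > 13, they cannot all fit.

No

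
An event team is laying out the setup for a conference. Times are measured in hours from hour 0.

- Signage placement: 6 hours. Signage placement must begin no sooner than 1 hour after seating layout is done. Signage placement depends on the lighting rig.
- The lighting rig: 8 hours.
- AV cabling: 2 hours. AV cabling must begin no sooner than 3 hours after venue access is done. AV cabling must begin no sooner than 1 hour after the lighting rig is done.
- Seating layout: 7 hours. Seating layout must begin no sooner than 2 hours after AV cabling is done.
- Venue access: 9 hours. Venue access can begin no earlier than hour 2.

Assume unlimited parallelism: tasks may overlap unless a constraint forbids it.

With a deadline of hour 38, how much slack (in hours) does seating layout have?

The lighting rig has no prerequisites, so it starts at hour 0 and finishes at hour 8.
Venue access waits on its own release at hour 2, so it starts at hour 2 and finishes at 2 + 9 = hour 11.
AV cabling needs all of venue access (finishes hour 11, plus 3-hour gap → hour 14); the lighting rig (finishes hour 8, plus 1-hour gap → hour 9). That puts its earliest start at hour 14; it finishes at 14 + 2 = hour 16.
Seating layout cannot begin until AV cabling (finishes hour 16, plus 2-hour gap → hour 18). It runs from hour 18 to 18 + 7 = hour 25.

Working backward from the deadline:
Nothing follows signage placement; the deadline of hour 38 is its only limit. It must start by 38 − 6 = hour 32.
Seating layout feeds into signage placement (must start by hour 32, minus 1-hour gap → hour 31); so seating layout must finish by hour 31 and therefore start by hour 24.
So seating layout can start as early as hour 18 and as late as hour 24, giving 24 − 18 = 6 hours of slack.

6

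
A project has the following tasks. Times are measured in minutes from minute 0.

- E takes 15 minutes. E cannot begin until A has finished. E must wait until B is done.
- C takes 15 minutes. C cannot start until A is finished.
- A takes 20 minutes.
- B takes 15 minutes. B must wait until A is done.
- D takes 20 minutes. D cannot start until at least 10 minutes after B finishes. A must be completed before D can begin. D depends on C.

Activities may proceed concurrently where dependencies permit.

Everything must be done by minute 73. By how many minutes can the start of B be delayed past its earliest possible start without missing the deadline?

A has no prerequisites, so it starts at minute 0 and finishes at minute 20.
After A (finishes minute 20), B can start at minute 20 and finishes at minute 35.

Working backward from the deadline:
Nothing follows D; the deadline of minute 73 is its only limit. It must start by 73 − 20 = minute 53.
E must finish by minute 73; it takes 15 minutes, so it must start by 73 − 15 = minute 58.
B has several dependents: D (must start by minute 53, minus 10-minute gap → minute 43); E (must start by minute 58). The earliest of those limits is minute 43, so B must start by 43 − 15 = minute 28.
So B can start as early as minute 20 and as late as minute 28, giving 28 − 20 = 8 minutes of slack.

8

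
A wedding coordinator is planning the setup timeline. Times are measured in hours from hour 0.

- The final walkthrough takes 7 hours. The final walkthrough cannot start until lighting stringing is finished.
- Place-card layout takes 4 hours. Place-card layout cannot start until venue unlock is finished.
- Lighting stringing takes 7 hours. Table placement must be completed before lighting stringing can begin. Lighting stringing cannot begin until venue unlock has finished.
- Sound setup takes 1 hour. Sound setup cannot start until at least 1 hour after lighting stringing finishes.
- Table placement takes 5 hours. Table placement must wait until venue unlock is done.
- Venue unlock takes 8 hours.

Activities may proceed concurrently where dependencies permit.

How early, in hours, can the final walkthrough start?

20

Venue unlock has no prerequisites, so it starts at hour 0 and finishes at hour 8.
Table placement cannot begin until venue unlock (finishes hour 8). It runs from hour 8 to 8 + 5 = hour 13.
For lighting stringing: table placement (finishes hour 13); venue unlock (finishes hour 8). Taking the maximum gives a start of hour 13, and it finishes at 13 + 7 = hour 20.
The final walkthrough waits on lighting stringing (finishes hour 20), so the earliest it can start is hour 20.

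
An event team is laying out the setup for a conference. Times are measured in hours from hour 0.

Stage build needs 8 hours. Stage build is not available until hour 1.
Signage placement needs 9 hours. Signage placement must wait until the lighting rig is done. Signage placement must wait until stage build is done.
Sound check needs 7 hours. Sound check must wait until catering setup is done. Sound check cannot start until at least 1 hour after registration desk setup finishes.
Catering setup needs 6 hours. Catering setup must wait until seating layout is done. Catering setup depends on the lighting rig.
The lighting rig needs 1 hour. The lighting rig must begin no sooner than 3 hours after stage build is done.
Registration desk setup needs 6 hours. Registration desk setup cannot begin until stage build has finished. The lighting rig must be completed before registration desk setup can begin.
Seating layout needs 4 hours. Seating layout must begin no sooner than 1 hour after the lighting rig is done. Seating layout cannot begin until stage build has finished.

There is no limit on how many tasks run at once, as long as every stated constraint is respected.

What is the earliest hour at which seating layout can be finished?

18

Stage build waits on its own release at hour 1, so it starts at hour 1 and finishes at 1 + 8 = hour 9.
After stage build (finishes hour 9, plus 3-hour gap → hour 12), the lighting rig can start at hour 12 and finishes at hour 13.
For seating layout: the lighting rig (finishes hour 13, plus 1-hour gap → hour 14); stage build (finishes hour 9). Taking the maximum gives a start of hour 14, and it finishes at 14 + 4 = hour 18.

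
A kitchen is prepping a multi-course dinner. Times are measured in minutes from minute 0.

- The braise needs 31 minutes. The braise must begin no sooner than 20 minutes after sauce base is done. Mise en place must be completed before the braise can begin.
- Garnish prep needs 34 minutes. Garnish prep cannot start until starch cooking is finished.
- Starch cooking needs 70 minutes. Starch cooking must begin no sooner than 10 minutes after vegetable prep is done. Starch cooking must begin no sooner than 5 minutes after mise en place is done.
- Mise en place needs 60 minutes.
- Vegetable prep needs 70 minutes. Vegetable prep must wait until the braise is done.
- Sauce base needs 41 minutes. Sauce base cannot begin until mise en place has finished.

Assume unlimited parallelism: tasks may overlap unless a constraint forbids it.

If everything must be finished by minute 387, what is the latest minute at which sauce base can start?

Garnish prep must finish by minute 387; it takes 34 minutes, so it must start by 387 − 34 = minute 353.
Starch cooking feeds into garnish prep (must start by minute 353); so starch cooking must finish by minute 353 and therefore start by minute 283.
Vegetable prep has to be done before starch cooking (must start by minute 283, minus 10-minute gap → minute 273). That means finishing by minute 273, i.e. starting by 273 − 70 = minute 203.
The braise feeds into vegetable prep (must start by minute 203); so the braise must finish by minute 203 and therefore start by minute 172.
Since the braise (must start by minute 172, minus 20-minute gap → minute 152) depends on it, sauce base must finish by minute 152. Backing off its 41-minute duration gives a latest start of minute 111.

111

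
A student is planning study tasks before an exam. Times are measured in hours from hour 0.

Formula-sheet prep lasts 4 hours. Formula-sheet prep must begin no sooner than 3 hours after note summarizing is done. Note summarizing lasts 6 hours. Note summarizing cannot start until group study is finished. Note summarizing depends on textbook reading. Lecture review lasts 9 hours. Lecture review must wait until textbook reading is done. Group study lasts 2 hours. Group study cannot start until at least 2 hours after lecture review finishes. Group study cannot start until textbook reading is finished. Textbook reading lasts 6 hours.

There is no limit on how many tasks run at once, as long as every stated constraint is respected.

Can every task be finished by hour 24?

Textbook reading has no prerequisites, so it starts at hour 0 and finishes at hour 6.
Lecture review waits on textbook reading (finishes hour 6), so it starts at hour 6 and finishes at 6 + 9 = hour 15.
Group study has to wait for lecture review (finishes hour 15, plus 2-hour gap → hour 17); textbook reading (finishes hour 6). The latest of these is hour 17, so group study runs hour 17 to 17 + 2 = hour 19.
For note summarizing: group study (finishes hour 19); textbook reading (finishes hour 6). Taking the maximum gives a start of hour 19, and it finishes at 19 + 6 = hour 25.
Formula-sheet prep waits on note summarizing (finishes hour 25, plus 3-hour gap → hour 28), so it starts at hour 28 and finishes at 28 + 4 = hour 32.
The earliest everything can be done is hour 32, which is after the deadline of 24, so it is not possible.

No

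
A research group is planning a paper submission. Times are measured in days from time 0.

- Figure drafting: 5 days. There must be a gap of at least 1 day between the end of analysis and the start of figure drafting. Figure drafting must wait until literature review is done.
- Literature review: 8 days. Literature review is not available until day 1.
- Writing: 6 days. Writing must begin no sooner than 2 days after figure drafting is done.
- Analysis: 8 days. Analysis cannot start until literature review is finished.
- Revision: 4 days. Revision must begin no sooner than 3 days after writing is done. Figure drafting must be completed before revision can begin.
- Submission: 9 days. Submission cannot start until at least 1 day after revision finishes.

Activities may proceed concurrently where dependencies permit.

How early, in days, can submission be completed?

Literature review cannot begin until its own release at day 1. It runs from day 1 to 1 + 8 = day 9.
Analysis cannot begin until literature review (finishes day 9). It runs from day 9 to 9 + 8 = day 17.
Figure drafting has to wait for analysis (finishes day 17, plus 1-day gap → day 18); literature review (finishes day 9). The latest of these is day 18, so figure drafting runs day 18 to 18 + 5 = day 23.
Writing cannot begin until figure drafting (finishes day 23, plus 2-day gap → day 25). It runs from day 25 to 25 + 6 = day 31.
Revision cannot start until writing (finishes day 31, plus 3-day gap → day 34); figure drafting (finishes day 23). The controlling bound is day 34, so revision finishes at 34 + 4 = day 38.
After revision (finishes day 38, plus 1-day gap → day 39), submission can start at day 39 and finishes at day 48.

48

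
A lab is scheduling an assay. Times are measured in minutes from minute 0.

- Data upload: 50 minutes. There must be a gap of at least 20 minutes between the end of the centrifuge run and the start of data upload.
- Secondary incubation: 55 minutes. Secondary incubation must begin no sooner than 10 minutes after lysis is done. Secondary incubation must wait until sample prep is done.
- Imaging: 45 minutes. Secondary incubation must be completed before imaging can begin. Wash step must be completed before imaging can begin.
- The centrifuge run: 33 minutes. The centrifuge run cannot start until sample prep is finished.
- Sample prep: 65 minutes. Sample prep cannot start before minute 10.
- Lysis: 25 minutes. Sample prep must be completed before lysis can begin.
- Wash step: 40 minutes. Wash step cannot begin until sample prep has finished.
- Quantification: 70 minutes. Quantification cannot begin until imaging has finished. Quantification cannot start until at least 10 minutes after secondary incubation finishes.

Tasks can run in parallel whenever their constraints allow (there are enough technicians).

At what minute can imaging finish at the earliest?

210

After its own release at minute 10, sample prep can start at minute 10 and finishes at minute 75.
Wash step cannot begin until sample prep (finishes minute 75). It runs from minute 75 to 75 + 40 = minute 115.
After sample prep (finishes minute 75), lysis can start at minute 75 and finishes at minute 100.
Secondary incubation needs all of lysis (finishes minute 100, plus 10-minute gap → minute 110); sample prep (finishes minute 75). That puts its earliest start at minute 110; it finishes at 110 + 55 = minute 165.
Imaging has to wait for secondary incubation (finishes minute 165); wash step (finishes minute 115). The latest of these is minute 165, so imaging runs minute 165 to 165 + 45 = minute 210.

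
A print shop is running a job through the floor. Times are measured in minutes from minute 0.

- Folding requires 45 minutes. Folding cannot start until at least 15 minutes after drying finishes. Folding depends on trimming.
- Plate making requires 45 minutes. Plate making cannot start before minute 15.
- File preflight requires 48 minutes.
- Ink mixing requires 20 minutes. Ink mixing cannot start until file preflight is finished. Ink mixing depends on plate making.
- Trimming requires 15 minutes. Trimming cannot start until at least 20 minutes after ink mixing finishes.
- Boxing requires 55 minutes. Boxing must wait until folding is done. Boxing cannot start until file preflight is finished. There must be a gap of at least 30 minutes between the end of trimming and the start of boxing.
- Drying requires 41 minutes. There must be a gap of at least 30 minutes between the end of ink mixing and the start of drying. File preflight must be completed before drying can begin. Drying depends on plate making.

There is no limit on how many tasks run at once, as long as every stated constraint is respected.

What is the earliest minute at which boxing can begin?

After its own release at minute 15, plate making can start at minute 15 and finishes at minute 60.
Nothing blocks file preflight, so it runs from minute 0 to minute 48.
Ink mixing cannot start until file preflight (finishes minute 48); plate making (finishes minute 60). The controlling bound is minute 60, so ink mixing finishes at 60 + 20 = minute 80.
After ink mixing (finishes minute 80, plus 20-minute gap → minute 100), trimming can start at minute 100 and finishes at minute 115.
Drying needs all of ink mixing (finishes minute 80, plus 30-minute gap → minute 110); file preflight (finishes minute 48); plate making (finishes minute 60). That puts its earliest start at minute 110; it finishes at 110 + 41 = minute 151.
Folding needs all of drying (finishes minute 151, plus 15-minute gap → minute 166); trimming (finishes minute 115). That puts its earliest start at minute 166; it finishes at 166 + 45 = minute 211.
Boxing waits on folding (finishes minute 211); file preflight (finishes minute 48); trimming (finishes minute 115, plus 30-minute gap → minute 145). The latest of these is minute 211, which is the earliest boxing can start.

211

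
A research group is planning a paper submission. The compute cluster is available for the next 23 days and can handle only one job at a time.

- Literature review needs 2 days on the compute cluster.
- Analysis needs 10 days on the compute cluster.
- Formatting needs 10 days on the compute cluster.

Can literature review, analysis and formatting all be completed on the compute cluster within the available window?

Running back to back, the jobs need 2 + 10 + 10 = 22 days on the compute cluster.
Since 22 ≤ 23, they fit within the window.

Yes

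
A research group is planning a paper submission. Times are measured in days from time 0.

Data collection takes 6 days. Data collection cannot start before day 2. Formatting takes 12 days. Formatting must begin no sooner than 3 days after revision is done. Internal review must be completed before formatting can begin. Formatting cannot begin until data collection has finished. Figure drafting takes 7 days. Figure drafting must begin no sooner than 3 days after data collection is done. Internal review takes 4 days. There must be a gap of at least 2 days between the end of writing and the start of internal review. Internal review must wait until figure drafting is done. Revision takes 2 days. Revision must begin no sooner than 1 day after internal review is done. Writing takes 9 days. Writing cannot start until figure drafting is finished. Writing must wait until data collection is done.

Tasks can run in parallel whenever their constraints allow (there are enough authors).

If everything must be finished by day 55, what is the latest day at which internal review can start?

Formatting must finish by day 55; it takes 12 days, so it must start by 55 − 12 = day 43.
Revision must finish before formatting (must start by day 43, minus 3-day gap → day 40). With a 2-day duration, revision must start by 40 − 2 = day 38.
Internal review has several dependents: revision (must start by day 38, minus 1-day gap → day 37); formatting (must start by day 43). The earliest of those limits is day 37, so internal review must start by 37 − 4 = day 33.

33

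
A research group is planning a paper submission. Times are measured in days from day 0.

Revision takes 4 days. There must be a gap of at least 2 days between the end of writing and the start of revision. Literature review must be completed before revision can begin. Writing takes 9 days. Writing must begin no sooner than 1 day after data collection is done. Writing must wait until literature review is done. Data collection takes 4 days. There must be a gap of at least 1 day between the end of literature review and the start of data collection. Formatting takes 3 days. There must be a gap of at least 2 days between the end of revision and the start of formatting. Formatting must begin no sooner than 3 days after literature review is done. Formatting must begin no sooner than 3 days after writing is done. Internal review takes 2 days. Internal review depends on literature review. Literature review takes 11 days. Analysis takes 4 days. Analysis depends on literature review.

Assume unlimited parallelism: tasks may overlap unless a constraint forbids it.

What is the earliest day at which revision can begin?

28

Nothing blocks literature review, so it runs from day 0 to day 11.
After literature review (finishes day 11, plus 1-day gap → day 12), data collection can start at day 12 and finishes at day 16.
Writing needs all of data collection (finishes day 16, plus 1-day gap → day 17); literature review (finishes day 11). That puts its earliest start at day 17; it finishes at 17 + 9 = day 26.
Revision waits on writing (finishes day 26, plus 2-day gap → day 28); literature review (finishes day 11). The latest of these is day 28, which is the earliest revision can start.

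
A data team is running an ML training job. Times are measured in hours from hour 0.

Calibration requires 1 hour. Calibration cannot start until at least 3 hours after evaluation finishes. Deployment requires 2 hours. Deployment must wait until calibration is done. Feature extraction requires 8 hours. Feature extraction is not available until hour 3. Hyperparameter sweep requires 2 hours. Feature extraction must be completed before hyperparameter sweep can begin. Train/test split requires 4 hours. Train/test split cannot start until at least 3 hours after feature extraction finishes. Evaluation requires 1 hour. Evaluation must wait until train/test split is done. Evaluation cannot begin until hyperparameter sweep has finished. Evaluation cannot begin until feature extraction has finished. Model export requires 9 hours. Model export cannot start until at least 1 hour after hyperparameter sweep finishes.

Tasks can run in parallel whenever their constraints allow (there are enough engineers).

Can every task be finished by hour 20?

Feature extraction waits on its own release at hour 3, so it starts at hour 3 and finishes at 3 + 8 = hour 11.
Hyperparameter sweep waits on feature extraction (finishes hour 11), so it starts at hour 11 and finishes at 11 + 2 = hour 13.
Model export waits on hyperparameter sweep (finishes hour 13, plus 1-hour gap → hour 14), so it starts at hour 14 and finishes at 14 + 9 = hour 23.
Train/test split cannot begin until feature extraction (finishes hour 11, plus 3-hour gap → hour 14). It runs from hour 14 to 14 + 4 = hour 18.
Evaluation cannot start until train/test split (finishes hour 18); hyperparameter sweep (finishes hour 13); feature extraction (finishes hour 11). The controlling bound is hour 18, so evaluation finishes at 18 + 1 = hour 19.
Calibration waits on evaluation (finishes hour 19, plus 3-hour gap → hour 22), so it starts at hour 22 and finishes at 22 + 1 = hour 23.
After calibration (finishes hour 23), deployment can start at hour 23 and finishes at hour 25.
The earliest everything can be done is hour 25, which is after the deadline of 20, so it is not possible.

No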